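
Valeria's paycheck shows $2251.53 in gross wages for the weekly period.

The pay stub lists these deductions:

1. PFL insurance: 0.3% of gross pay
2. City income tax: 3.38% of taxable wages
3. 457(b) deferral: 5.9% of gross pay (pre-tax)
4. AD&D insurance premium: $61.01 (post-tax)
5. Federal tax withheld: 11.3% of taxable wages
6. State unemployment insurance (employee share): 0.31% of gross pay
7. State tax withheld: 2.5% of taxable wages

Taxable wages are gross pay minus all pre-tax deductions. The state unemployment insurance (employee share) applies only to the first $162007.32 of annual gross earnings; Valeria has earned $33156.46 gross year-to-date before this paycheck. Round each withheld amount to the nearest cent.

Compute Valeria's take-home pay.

457(b) deferral: $2251.53 × 0.059 = $132.84
Taxable wages = $2251.53 − $132.84 = $2118.69
State tax withheld: $2118.69 × 0.025 = $52.97
City income tax: $2118.69 × 0.0338 = $71.61
Federal tax withheld: $2118.69 × 0.113 = $239.41
State unemployment insurance (employee share): cap not yet reached, full $2251.53 is subject → $2251.53 × 0.0031 = $6.98
PFL insurance: $2251.53 × 0.003 = $6.75
AD&D insurance premium: $61.01
Total deductions = $132.84 + $52.97 + $71.61 + $239.41 + $6.98 + $6.75 + $61.01 = $571.57
Net pay = $2251.53 − $571.57 = $1679.96

$1679.96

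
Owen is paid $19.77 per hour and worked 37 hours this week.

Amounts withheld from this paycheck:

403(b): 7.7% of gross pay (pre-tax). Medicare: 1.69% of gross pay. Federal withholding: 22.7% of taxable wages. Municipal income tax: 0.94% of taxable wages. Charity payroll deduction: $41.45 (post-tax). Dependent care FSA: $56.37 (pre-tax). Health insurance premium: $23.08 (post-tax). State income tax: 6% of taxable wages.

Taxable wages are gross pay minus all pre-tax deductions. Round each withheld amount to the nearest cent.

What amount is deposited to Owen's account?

Gross pay: 37 × $19.77 = $731.49
Dependent care FSA: $56.37
403(b): $731.49 × 0.077 = $56.32
Pre-tax total = $56.37 + $56.32 = $112.69
Taxable wages = $731.49 − $112.69 = $618.80
State income tax: $618.80 × 0.06 = $37.13
Federal withholding: $618.80 × 0.227 = $140.47
Municipal income tax: $618.80 × 0.0094 = $5.82
Medicare: $731.49 × 0.0169 = $12.36
Health insurance premium: $23.08
Charity payroll deduction: $41.45
Total deductions = $56.37 + $56.32 + $37.13 + $140.47 + $5.82 + $12.36 + $23.08 + $41.45 = $373.00
Net pay = $731.49 − $373.00 = $358.49

$358.49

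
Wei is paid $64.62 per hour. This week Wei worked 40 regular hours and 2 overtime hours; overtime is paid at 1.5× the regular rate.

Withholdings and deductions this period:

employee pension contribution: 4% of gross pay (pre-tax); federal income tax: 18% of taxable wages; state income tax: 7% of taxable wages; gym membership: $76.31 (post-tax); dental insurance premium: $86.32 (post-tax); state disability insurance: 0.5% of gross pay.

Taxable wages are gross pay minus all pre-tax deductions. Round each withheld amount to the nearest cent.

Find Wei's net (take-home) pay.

$1,824.11

Regular pay: 40 × $64.62 = $2,584.80
Overtime pay: 2 × $64.62 × 1.5 = $193.86
Gross pay = $2,584.80 + $193.86 = $2,778.66
Employee pension contribution: $2,778.66 × 0.04 = $111.15
Taxable wages = $2,778.66 − $111.15 = $2,667.51
Federal income tax: $2,667.51 × 0.18 = $480.15
State income tax: $2,667.51 × 0.07 = $186.73
State disability insurance: $2,778.66 × 0.005 = $13.89
Dental insurance premium: $86.32
Gym membership: $76.31
Total deductions = $111.15 + $480.15 + $186.73 + $13.89 + $86.32 + $76.31 = $954.55
Net pay = $2,778.66 − $954.55 = $1,824.11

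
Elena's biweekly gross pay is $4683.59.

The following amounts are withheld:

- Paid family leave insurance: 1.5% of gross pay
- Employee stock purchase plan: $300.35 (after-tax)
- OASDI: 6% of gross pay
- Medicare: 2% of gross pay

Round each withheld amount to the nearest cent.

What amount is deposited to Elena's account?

Paid family leave insurance: $4683.59 × 0.015 = $70.25
OASDI: $4683.59 × 0.06 = $281.02
Medicare: $4683.59 × 0.02 = $93.67
Employee stock purchase plan: $300.35
Total deductions = $70.25 + $281.02 + $93.67 + $300.35 = $745.29
Net pay = $4683.59 − $745.29 = $3938.30

$3938.30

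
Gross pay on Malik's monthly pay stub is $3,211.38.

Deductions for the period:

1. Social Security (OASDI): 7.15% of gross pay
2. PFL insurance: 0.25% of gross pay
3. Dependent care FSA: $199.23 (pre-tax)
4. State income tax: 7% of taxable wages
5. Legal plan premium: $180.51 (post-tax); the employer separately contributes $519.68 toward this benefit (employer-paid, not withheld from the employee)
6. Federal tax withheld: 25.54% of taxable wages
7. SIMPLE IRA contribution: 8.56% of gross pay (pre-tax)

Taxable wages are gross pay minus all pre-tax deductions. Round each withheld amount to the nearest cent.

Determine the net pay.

Dependent care FSA: $199.23
SIMPLE IRA contribution: $3,211.38 × 0.0856 = $274.89
Pre-tax total = $199.23 + $274.89 = $474.12
Taxable wages = $3,211.38 − $474.12 = $2,737.26
State income tax: $2,737.26 × 0.07 = $191.61
Federal tax withheld: $2,737.26 × 0.2554 = $699.10
Social Security (OASDI): $3,211.38 × 0.0715 = $229.61
PFL insurance: $3,211.38 × 0.0025 = $8.03
Legal plan premium: $180.51
(Employer's $519.68 toward legal plan premium is not withheld from the employee.)
Total deductions = $199.23 + $274.89 + $191.61 + $699.10 + $229.61 + $8.03 + $180.51 = $1,782.98
Net pay = $3,211.38 − $1,782.98 = $1,428.40

$1,428.40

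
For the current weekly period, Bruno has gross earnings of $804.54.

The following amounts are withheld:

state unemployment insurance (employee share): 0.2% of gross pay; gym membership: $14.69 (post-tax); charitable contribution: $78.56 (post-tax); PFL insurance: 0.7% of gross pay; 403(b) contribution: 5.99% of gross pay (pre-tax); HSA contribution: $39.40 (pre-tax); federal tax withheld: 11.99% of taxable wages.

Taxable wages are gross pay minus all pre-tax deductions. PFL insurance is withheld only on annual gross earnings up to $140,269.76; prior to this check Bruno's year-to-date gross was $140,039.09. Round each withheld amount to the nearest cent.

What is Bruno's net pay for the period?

HSA contribution: $39.40
403(b) contribution: $804.54 × 0.0599 = $48.19
Pre-tax total = $39.40 + $48.19 = $87.59
Taxable wages = $804.54 − $87.59 = $716.95
Federal tax withheld: $716.95 × 0.1199 = $85.96
State unemployment insurance (employee share): $804.54 × 0.002 = $1.61
PFL insurance: only $140,269.76 − $140,039.09 = $230.67 of this check is subject → $230.67 × 0.007 = $1.61
Gym membership: $14.69
Charitable contribution: $78.56
Total deductions = $39.40 + $48.19 + $85.96 + $1.61 + $1.61 + $14.69 + $78.56 = $270.02
Net pay = $804.54 − $270.02 = $534.52

$534.52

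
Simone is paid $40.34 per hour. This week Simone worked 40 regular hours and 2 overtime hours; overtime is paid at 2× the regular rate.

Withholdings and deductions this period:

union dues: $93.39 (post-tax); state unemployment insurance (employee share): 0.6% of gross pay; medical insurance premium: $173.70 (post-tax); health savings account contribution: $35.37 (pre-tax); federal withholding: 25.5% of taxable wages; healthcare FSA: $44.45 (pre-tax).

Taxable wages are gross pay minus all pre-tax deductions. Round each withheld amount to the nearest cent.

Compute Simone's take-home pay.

$985.14

Regular pay: 40 × $40.34 = $1613.60
Overtime pay: 2 × $40.34 × 2 = $161.36
Gross pay = $1613.60 + $161.36 = $1774.96
Healthcare FSA: $44.45
Health savings account contribution: $35.37
Pre-tax total = $44.45 + $35.37 = $79.82
Taxable wages = $1774.96 − $79.82 = $1695.14
Federal withholding: $1695.14 × 0.255 = $432.26
State unemployment insurance (employee share): $1774.96 × 0.006 = $10.65
Union dues: $93.39
Medical insurance premium: $173.70
Total deductions = $44.45 + $35.37 + $432.26 + $10.65 + $93.39 + $173.70 = $789.82
Net pay = $1774.96 − $789.82 = $985.14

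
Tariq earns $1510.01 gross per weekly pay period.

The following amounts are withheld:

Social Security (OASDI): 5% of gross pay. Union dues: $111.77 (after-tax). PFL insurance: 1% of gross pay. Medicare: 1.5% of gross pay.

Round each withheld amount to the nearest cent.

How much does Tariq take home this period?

PFL insurance: $1510.01 × 0.01 = $15.10
Medicare: $1510.01 × 0.015 = $22.65
Social Security (OASDI): $1510.01 × 0.05 = $75.50
Union dues: $111.77
Total deductions = $15.10 + $22.65 + $75.50 + $111.77 = $225.02
Net pay = $1510.01 − $225.02 = $1284.99

$1284.99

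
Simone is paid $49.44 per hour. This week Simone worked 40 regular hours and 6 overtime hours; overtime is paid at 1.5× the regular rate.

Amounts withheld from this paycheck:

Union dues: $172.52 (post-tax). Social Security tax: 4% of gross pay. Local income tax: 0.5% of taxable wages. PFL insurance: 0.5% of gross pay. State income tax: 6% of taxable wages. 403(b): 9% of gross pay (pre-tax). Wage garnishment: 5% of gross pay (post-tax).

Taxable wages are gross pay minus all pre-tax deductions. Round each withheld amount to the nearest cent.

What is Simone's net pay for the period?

$1,658.58

Regular pay: 40 × $49.44 = $1,977.60
Overtime pay: 6 × $49.44 × 1.5 = $444.96
Gross pay = $1,977.60 + $444.96 = $2,422.56
403(b): $2,422.56 × 0.09 = $218.03
Taxable wages = $2,422.56 − $218.03 = $2,204.53
State income tax: $2,204.53 × 0.06 = $132.27
Local income tax: $2,204.53 × 0.005 = $11.02
PFL insurance: $2,422.56 × 0.005 = $12.11
Social Security tax: $2,422.56 × 0.04 = $96.90
Union dues: $172.52
Wage garnishment: $2,422.56 × 0.05 = $121.13
Total deductions = $218.03 + $132.27 + $11.02 + $12.11 + $96.90 + $172.52 + $121.13 = $763.98
Net pay = $2,422.56 − $763.98 = $1,658.58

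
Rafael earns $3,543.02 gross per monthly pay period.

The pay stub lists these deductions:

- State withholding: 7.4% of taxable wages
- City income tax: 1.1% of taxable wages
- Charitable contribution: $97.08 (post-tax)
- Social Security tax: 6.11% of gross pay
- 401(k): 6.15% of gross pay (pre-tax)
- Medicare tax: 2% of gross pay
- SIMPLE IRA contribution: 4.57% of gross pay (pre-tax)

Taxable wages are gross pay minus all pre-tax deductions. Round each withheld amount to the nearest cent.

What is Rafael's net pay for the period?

SIMPLE IRA contribution: $3,543.02 × 0.0457 = $161.92
401(k): $3,543.02 × 0.0615 = $217.90
Pre-tax total = $161.92 + $217.90 = $379.82
Taxable wages = $3,543.02 − $379.82 = $3,163.20
State withholding: $3,163.20 × 0.074 = $234.08
City income tax: $3,163.20 × 0.011 = $34.80
Social Security tax: $3,543.02 × 0.0611 = $216.48
Medicare tax: $3,543.02 × 0.02 = $70.86
Charitable contribution: $97.08
Total deductions = $161.92 + $217.90 + $234.08 + $34.80 + $216.48 + $70.86 + $97.08 = $1,033.12
Net pay = $3,543.02 − $1,033.12 = $2,509.90

$2,509.90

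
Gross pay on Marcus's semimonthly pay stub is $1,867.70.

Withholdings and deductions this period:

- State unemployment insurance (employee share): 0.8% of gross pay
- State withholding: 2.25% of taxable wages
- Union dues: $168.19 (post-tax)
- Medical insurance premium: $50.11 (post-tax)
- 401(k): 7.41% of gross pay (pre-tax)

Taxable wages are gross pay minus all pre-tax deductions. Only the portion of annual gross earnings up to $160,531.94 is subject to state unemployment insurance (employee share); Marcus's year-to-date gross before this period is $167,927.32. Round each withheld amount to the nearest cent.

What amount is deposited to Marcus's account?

$1,472.09

401(k): $1,867.70 × 0.0741 = $138.40
Taxable wages = $1,867.70 − $138.40 = $1,729.30
State withholding: $1,729.30 × 0.0225 = $38.91
State unemployment insurance (employee share): annual cap $160,531.94 already reached (YTD $167,927.32), so $0.00
Union dues: $168.19
Medical insurance premium: $50.11
Total deductions = $138.40 + $38.91 + $0.00 + $168.19 + $50.11 = $395.61
Net pay = $1,867.70 − $395.61 = $1,472.09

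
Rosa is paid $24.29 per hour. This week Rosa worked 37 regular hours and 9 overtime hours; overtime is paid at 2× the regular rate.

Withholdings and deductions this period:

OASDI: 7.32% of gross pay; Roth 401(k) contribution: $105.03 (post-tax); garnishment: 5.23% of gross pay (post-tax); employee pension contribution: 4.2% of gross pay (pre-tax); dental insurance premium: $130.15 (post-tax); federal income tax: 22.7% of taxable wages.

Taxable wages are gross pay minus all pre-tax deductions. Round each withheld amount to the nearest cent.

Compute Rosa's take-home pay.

$586.48

Regular pay: 37 × $24.29 = $898.73
Overtime pay: 9 × $24.29 × 2 = $437.22
Gross pay = $898.73 + $437.22 = $1335.95
Employee pension contribution: $1335.95 × 0.042 = $56.11
Taxable wages = $1335.95 − $56.11 = $1279.84
Federal income tax: $1279.84 × 0.227 = $290.52
OASDI: $1335.95 × 0.0732 = $97.79
Roth 401(k) contribution: $105.03
Dental insurance premium: $130.15
Garnishment: $1335.95 × 0.0523 = $69.87
Total deductions = $56.11 + $290.52 + $97.79 + $105.03 + $130.15 + $69.87 = $749.47
Net pay = $1335.95 − $749.47 = $586.48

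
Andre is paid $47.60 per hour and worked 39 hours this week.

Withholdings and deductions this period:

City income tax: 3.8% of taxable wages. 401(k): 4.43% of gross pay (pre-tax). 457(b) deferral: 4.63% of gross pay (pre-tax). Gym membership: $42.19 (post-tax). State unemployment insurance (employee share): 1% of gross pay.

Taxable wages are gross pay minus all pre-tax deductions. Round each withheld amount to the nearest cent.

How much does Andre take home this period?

$1,563.31

Gross pay: 39 × $47.60 = $1,856.40
401(k): $1,856.40 × 0.0443 = $82.24
457(b) deferral: $1,856.40 × 0.0463 = $85.95
Pre-tax total = $82.24 + $85.95 = $168.19
Taxable wages = $1,856.40 − $168.19 = $1,688.21
City income tax: $1,688.21 × 0.038 = $64.15
State unemployment insurance (employee share): $1,856.40 × 0.01 = $18.56
Gym membership: $42.19
Total deductions = $82.24 + $85.95 + $64.15 + $18.56 + $42.19 = $293.09
Net pay = $1,856.40 − $293.09 = $1,563.31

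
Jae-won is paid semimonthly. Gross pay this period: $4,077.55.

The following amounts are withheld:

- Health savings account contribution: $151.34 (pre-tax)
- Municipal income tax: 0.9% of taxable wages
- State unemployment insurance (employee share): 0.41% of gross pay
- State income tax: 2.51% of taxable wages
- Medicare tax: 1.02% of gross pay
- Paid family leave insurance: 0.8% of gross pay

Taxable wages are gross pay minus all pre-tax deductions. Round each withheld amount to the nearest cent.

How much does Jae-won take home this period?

$3,701.39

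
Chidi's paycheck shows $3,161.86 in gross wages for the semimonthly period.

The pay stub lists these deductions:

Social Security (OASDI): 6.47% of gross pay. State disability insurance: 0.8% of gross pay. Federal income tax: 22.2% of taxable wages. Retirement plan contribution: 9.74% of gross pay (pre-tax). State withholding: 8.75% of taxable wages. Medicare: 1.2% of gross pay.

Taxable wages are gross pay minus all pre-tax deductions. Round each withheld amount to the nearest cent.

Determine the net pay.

$1,702.81

Retirement plan contribution: $3,161.86 × 0.0974 = $307.97
Taxable wages = $3,161.86 − $307.97 = $2,853.89
Federal income tax: $2,853.89 × 0.222 = $633.56
State withholding: $2,853.89 × 0.0875 = $249.72
Medicare: $3,161.86 × 0.012 = $37.94
Social Security (OASDI): $3,161.86 × 0.0647 = $204.57
State disability insurance: $3,161.86 × 0.008 = $25.29
Total deductions = $307.97 + $633.56 + $249.72 + $37.94 + $204.57 + $25.29 = $1,459.05
Net pay = $3,161.86 − $1,459.05 = $1,702.81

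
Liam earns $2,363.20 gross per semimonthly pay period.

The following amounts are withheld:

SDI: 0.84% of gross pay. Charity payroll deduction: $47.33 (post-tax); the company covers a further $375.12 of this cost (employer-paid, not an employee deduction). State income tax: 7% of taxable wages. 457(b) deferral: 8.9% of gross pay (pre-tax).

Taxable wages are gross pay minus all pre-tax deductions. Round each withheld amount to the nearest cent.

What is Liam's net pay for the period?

457(b) deferral: $2,363.20 × 0.089 = $210.32
Taxable wages = $2,363.20 − $210.32 = $2,152.88
State income tax: $2,152.88 × 0.07 = $150.70
SDI: $2,363.20 × 0.0084 = $19.85
Charity payroll deduction: $47.33
(Employer's $375.12 toward charity payroll deduction is not withheld from the employee.)
Total deductions = $210.32 + $150.70 + $19.85 + $47.33 = $428.20
Net pay = $2,363.20 − $428.20 = $1,935.00

$1,935.00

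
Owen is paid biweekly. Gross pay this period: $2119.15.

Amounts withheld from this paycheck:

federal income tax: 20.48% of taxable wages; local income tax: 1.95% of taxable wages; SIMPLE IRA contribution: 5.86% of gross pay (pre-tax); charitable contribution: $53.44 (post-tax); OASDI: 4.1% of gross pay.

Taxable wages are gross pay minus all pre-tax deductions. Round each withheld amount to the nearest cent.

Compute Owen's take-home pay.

$1407.17

SIMPLE IRA contribution: $2119.15 × 0.0586 = $124.18
Taxable wages = $2119.15 − $124.18 = $1994.97
Federal income tax: $1994.97 × 0.2048 = $408.57
Local income tax: $1994.97 × 0.0195 = $38.90
OASDI: $2119.15 × 0.041 = $86.89
Charitable contribution: $53.44
Total deductions = $124.18 + $408.57 + $38.90 + $86.89 + $53.44 = $711.98
Net pay = $2119.15 − $711.98 = $1407.17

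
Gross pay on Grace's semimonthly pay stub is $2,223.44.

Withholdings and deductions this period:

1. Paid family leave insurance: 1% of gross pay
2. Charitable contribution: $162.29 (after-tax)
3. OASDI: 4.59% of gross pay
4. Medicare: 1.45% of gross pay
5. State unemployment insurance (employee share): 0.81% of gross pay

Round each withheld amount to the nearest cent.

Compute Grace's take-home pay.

$1,886.61

Paid family leave insurance: $2,223.44 × 0.01 = $22.23
OASDI: $2,223.44 × 0.0459 = $102.06
State unemployment insurance (employee share): $2,223.44 × 0.0081 = $18.01
Medicare: $2,223.44 × 0.0145 = $32.24
Charitable contribution: $162.29
Total deductions = $22.23 + $102.06 + $18.01 + $32.24 + $162.29 = $336.83
Net pay = $2,223.44 − $336.83 = $1,886.61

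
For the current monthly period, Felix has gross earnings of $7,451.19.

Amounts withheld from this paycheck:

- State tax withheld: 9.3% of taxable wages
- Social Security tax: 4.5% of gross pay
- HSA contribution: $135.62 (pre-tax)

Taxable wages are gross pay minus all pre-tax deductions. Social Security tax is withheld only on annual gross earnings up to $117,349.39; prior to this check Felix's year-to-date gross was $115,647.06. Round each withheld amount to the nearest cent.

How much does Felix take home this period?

$6,558.62

HSA contribution: $135.62
Taxable wages = $7,451.19 − $135.62 = $7,315.57
State tax withheld: $7,315.57 × 0.093 = $680.35
Social Security tax: only $117,349.39 − $115,647.06 = $1,702.33 of this check is subject → $1,702.33 × 0.045 = $76.60
Total deductions = $135.62 + $680.35 + $76.60 = $892.57
Net pay = $7,451.19 − $892.57 = $6,558.62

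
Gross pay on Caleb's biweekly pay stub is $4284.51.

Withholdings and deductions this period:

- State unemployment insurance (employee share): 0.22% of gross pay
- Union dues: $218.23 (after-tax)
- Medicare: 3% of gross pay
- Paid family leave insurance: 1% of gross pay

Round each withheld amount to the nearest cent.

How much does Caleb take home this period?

$3885.46

Medicare: $4284.51 × 0.03 = $128.54
Paid family leave insurance: $4284.51 × 0.01 = $42.85
State unemployment insurance (employee share): $4284.51 × 0.0022 = $9.43
Union dues: $218.23
Total deductions = $128.54 + $42.85 + $9.43 + $218.23 = $399.05
Net pay = $4284.51 − $399.05 = $3885.46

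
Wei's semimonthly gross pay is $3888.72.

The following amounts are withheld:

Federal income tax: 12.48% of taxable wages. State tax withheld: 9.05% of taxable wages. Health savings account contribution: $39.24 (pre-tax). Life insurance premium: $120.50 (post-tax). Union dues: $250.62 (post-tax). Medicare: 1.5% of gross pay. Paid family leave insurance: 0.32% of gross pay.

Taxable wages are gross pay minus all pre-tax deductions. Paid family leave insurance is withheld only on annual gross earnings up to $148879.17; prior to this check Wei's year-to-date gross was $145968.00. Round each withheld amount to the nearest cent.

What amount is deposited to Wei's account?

$2581.91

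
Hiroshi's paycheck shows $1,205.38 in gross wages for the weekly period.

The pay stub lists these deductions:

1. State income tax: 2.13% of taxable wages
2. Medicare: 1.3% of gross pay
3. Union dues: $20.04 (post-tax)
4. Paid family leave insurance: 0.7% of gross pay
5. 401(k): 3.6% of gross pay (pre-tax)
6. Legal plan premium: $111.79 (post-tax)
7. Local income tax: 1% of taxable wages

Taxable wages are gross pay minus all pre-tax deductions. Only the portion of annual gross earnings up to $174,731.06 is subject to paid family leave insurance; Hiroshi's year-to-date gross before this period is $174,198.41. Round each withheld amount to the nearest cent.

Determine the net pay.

401(k): $1,205.38 × 0.036 = $43.39
Taxable wages = $1,205.38 − $43.39 = $1,161.99
State income tax: $1,161.99 × 0.0213 = $24.75
Local income tax: $1,161.99 × 0.01 = $11.62
Medicare: $1,205.38 × 0.013 = $15.67
Paid family leave insurance: only $174,731.06 − $174,198.41 = $532.65 of this check is subject → $532.65 × 0.007 = $3.73
Legal plan premium: $111.79
Union dues: $20.04
Total deductions = $43.39 + $24.75 + $11.62 + $15.67 + $3.73 + $111.79 + $20.04 = $230.99
Net pay = $1,205.38 − $230.99 = $974.39

$974.39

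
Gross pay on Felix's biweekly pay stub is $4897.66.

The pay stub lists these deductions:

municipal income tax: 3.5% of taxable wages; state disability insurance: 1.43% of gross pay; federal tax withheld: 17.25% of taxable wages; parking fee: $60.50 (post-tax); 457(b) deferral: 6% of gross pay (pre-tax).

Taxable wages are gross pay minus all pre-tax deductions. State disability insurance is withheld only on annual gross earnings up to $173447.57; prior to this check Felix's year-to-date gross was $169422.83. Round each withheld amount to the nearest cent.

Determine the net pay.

$3530.46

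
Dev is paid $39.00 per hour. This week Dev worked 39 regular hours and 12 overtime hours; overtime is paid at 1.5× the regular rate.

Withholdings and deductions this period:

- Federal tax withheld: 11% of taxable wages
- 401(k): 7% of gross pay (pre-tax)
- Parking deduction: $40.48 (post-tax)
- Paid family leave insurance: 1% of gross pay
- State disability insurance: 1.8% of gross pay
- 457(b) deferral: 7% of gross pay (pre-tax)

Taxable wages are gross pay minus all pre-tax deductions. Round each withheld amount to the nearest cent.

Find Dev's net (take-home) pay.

$1,598.76

Regular pay: 39 × $39.00 = $1,521.00
Overtime pay: 12 × $39.00 × 1.5 = $702.00
Gross pay = $1,521.00 + $702.00 = $2,223.00
401(k): $2,223.00 × 0.07 = $155.61
457(b) deferral: $2,223.00 × 0.07 = $155.61
Pre-tax total = $155.61 + $155.61 = $311.22
Taxable wages = $2,223.00 − $311.22 = $1,911.78
Federal tax withheld: $1,911.78 × 0.11 = $210.30
Paid family leave insurance: $2,223.00 × 0.01 = $22.23
State disability insurance: $2,223.00 × 0.018 = $40.01
Parking deduction: $40.48
Total deductions = $155.61 + $155.61 + $210.30 + $22.23 + $40.01 + $40.48 = $624.24
Net pay = $2,223.00 − $624.24 = $1,598.76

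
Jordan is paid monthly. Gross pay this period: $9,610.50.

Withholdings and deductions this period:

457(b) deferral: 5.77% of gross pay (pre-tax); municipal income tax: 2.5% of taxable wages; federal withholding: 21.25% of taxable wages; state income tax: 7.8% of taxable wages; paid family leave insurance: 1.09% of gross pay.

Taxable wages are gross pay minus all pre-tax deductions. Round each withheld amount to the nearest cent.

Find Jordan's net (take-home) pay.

457(b) deferral: $9,610.50 × 0.0577 = $554.53
Taxable wages = $9,610.50 − $554.53 = $9,055.97
Federal withholding: $9,055.97 × 0.2125 = $1,924.39
Municipal income tax: $9,055.97 × 0.025 = $226.40
State income tax: $9,055.97 × 0.078 = $706.37
Paid family leave insurance: $9,610.50 × 0.0109 = $104.75
Total deductions = $554.53 + $1,924.39 + $226.40 + $706.37 + $104.75 = $3,516.44
Net pay = $9,610.50 − $3,516.44 = $6,094.06

$6,094.06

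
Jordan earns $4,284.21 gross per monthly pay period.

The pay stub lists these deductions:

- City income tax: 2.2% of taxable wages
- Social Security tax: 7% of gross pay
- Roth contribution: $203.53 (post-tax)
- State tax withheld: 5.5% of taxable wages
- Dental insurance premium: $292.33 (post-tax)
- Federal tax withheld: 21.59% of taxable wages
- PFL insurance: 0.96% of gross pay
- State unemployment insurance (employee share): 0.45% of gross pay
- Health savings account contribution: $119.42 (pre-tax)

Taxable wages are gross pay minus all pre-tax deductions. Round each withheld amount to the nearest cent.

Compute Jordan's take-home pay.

Health savings account contribution: $119.42
Taxable wages = $4,284.21 − $119.42 = $4,164.79
City income tax: $4,164.79 × 0.022 = $91.63
State tax withheld: $4,164.79 × 0.055 = $229.06
Federal tax withheld: $4,164.79 × 0.2159 = $899.18
PFL insurance: $4,284.21 × 0.0096 = $41.13
State unemployment insurance (employee share): $4,284.21 × 0.0045 = $19.28
Social Security tax: $4,284.21 × 0.07 = $299.89
Dental insurance premium: $292.33
Roth contribution: $203.53
Total deductions = $119.42 + $91.63 + $229.06 + $899.18 + $41.13 + $19.28 + $299.89 + $292.33 + $203.53 = $2,195.45
Net pay = $4,284.21 − $2,195.45 = $2,088.76

$2,088.76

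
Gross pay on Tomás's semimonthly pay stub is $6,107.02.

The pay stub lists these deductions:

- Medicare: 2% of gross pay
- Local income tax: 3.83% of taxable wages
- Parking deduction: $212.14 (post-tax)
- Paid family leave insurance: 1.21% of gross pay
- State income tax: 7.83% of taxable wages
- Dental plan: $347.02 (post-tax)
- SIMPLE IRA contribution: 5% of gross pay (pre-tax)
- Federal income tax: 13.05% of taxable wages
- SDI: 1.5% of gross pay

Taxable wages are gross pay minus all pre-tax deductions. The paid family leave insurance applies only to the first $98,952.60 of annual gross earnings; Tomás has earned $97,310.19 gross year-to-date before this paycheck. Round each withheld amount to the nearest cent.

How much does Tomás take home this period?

$3,575.30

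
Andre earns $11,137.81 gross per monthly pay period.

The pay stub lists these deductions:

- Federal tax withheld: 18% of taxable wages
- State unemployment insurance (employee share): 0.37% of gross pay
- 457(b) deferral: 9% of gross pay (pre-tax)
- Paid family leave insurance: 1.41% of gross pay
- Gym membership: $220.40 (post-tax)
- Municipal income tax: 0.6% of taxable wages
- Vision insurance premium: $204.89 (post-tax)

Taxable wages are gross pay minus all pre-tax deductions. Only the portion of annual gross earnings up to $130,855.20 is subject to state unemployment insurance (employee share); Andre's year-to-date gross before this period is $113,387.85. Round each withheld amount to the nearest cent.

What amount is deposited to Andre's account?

$7,626.69

457(b) deferral: $11,137.81 × 0.09 = $1,002.40
Taxable wages = $11,137.81 − $1,002.40 = $10,135.41
Municipal income tax: $10,135.41 × 0.006 = $60.81
Federal tax withheld: $10,135.41 × 0.18 = $1,824.37
State unemployment insurance (employee share): cap not yet reached, full $11,137.81 is subject → $11,137.81 × 0.0037 = $41.21
Paid family leave insurance: $11,137.81 × 0.0141 = $157.04
Vision insurance premium: $204.89
Gym membership: $220.40
Total deductions = $1,002.40 + $60.81 + $1,824.37 + $41.21 + $157.04 + $204.89 + $220.40 = $3,511.12
Net pay = $11,137.81 − $3,511.12 = $7,626.69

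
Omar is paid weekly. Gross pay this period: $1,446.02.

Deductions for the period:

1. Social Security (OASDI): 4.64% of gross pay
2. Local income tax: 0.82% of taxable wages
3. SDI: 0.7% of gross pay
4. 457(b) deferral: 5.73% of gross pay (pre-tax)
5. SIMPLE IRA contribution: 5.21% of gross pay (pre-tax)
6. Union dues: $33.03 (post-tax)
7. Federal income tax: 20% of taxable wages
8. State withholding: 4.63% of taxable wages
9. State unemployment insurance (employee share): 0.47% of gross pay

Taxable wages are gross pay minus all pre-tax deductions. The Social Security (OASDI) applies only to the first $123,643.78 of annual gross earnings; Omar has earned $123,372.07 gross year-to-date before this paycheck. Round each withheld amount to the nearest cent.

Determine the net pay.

$897.51

457(b) deferral: $1,446.02 × 0.0573 = $82.86
SIMPLE IRA contribution: $1,446.02 × 0.0521 = $75.34
Pre-tax total = $82.86 + $75.34 = $158.20
Taxable wages = $1,446.02 − $158.20 = $1,287.82
Federal income tax: $1,287.82 × 0.2 = $257.56
Local income tax: $1,287.82 × 0.0082 = $10.56
State withholding: $1,287.82 × 0.0463 = $59.63
Social Security (OASDI): only $123,643.78 − $123,372.07 = $271.71 of this check is subject → $271.71 × 0.0464 = $12.61
SDI: $1,446.02 × 0.007 = $10.12
State unemployment insurance (employee share): $1,446.02 × 0.0047 = $6.80
Union dues: $33.03
Total deductions = $82.86 + $75.34 + $257.56 + $10.56 + $59.63 + $12.61 + $10.12 + $6.80 + $33.03 = $548.51
Net pay = $1,446.02 − $548.51 = $897.51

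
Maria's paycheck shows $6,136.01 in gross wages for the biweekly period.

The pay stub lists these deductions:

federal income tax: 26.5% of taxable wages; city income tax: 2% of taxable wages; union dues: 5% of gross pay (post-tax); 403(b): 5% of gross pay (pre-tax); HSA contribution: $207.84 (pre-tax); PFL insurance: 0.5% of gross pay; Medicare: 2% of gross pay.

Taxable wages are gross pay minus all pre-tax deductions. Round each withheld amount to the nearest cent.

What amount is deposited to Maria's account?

403(b): $6,136.01 × 0.05 = $306.80
HSA contribution: $207.84
Pre-tax total = $306.80 + $207.84 = $514.64
Taxable wages = $6,136.01 − $514.64 = $5,621.37
Federal income tax: $5,621.37 × 0.265 = $1,489.66
City income tax: $5,621.37 × 0.02 = $112.43
Medicare: $6,136.01 × 0.02 = $122.72
PFL insurance: $6,136.01 × 0.005 = $30.68
Union dues: $6,136.01 × 0.05 = $306.80
Total deductions = $306.80 + $207.84 + $1,489.66 + $112.43 + $122.72 + $30.68 + $306.80 = $2,576.93
Net pay = $6,136.01 − $2,576.93 = $3,559.08

$3,559.08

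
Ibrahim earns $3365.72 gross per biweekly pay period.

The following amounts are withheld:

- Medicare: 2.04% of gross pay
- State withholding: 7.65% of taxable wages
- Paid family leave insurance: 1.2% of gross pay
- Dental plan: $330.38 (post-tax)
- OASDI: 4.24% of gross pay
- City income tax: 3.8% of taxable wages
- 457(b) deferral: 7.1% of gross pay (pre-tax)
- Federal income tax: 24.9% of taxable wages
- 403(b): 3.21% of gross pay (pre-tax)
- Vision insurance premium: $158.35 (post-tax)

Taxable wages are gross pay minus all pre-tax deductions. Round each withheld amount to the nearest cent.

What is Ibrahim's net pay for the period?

457(b) deferral: $3365.72 × 0.071 = $238.97
403(b): $3365.72 × 0.0321 = $108.04
Pre-tax total = $238.97 + $108.04 = $347.01
Taxable wages = $3365.72 − $347.01 = $3018.71
Federal income tax: $3018.71 × 0.249 = $751.66
City income tax: $3018.71 × 0.038 = $114.71
State withholding: $3018.71 × 0.0765 = $230.93
OASDI: $3365.72 × 0.0424 = $142.71
Medicare: $3365.72 × 0.0204 = $68.66
Paid family leave insurance: $3365.72 × 0.012 = $40.39
Dental plan: $330.38
Vision insurance premium: $158.35
Total deductions = $238.97 + $108.04 + $751.66 + $114.71 + $230.93 + $142.71 + $68.66 + $40.39 + $330.38 + $158.35 = $2184.80
Net pay = $3365.72 − $2184.80 = $1180.92

$1180.92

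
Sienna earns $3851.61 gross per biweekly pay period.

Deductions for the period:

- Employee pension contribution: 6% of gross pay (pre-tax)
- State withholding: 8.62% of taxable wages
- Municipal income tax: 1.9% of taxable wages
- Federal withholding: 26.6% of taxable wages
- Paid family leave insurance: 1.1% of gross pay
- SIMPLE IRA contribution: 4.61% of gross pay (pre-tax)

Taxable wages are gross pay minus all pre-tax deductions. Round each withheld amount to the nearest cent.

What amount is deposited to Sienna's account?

Employee pension contribution: $3851.61 × 0.06 = $231.10
SIMPLE IRA contribution: $3851.61 × 0.0461 = $177.56
Pre-tax total = $231.10 + $177.56 = $408.66
Taxable wages = $3851.61 − $408.66 = $3442.95
State withholding: $3442.95 × 0.0862 = $296.78
Federal withholding: $3442.95 × 0.266 = $915.82
Municipal income tax: $3442.95 × 0.019 = $65.42
Paid family leave insurance: $3851.61 × 0.011 = $42.37
Total deductions = $231.10 + $177.56 + $296.78 + $915.82 + $65.42 + $42.37 = $1729.05
Net pay = $3851.61 − $1729.05 = $2122.56

$2122.56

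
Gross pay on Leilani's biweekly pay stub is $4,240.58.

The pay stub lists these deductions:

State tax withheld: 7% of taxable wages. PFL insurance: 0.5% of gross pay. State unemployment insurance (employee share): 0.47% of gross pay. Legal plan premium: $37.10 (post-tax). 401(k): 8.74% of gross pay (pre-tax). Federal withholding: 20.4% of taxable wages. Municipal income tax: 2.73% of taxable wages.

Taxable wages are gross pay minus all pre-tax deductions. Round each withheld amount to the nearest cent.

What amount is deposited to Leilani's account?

$2,625.70

401(k): $4,240.58 × 0.0874 = $370.63
Taxable wages = $4,240.58 − $370.63 = $3,869.95
State tax withheld: $3,869.95 × 0.07 = $270.90
Municipal income tax: $3,869.95 × 0.0273 = $105.65
Federal withholding: $3,869.95 × 0.204 = $789.47
PFL insurance: $4,240.58 × 0.005 = $21.20
State unemployment insurance (employee share): $4,240.58 × 0.0047 = $19.93
Legal plan premium: $37.10
Total deductions = $370.63 + $270.90 + $105.65 + $789.47 + $21.20 + $19.93 + $37.10 = $1,614.88
Net pay = $4,240.58 − $1,614.88 = $2,625.70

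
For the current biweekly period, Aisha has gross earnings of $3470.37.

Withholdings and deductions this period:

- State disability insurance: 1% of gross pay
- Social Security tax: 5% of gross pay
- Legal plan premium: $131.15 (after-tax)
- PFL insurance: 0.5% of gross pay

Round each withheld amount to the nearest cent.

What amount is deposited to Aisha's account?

$3113.65

State disability insurance: $3470.37 × 0.01 = $34.70
PFL insurance: $3470.37 × 0.005 = $17.35
Social Security tax: $3470.37 × 0.05 = $173.52
Legal plan premium: $131.15
Total deductions = $34.70 + $17.35 + $173.52 + $131.15 = $356.72
Net pay = $3470.37 − $356.72 = $3113.65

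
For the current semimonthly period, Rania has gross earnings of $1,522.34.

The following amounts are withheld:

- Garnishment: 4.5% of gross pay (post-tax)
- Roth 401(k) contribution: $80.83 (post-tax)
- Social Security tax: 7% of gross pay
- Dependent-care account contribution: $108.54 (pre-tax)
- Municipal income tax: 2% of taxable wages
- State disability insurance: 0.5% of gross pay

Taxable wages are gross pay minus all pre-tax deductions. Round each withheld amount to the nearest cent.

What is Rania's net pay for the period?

$1,122.01

Dependent-care account contribution: $108.54
Taxable wages = $1,522.34 − $108.54 = $1,413.80
Municipal income tax: $1,413.80 × 0.02 = $28.28
Social Security tax: $1,522.34 × 0.07 = $106.56
State disability insurance: $1,522.34 × 0.005 = $7.61
Roth 401(k) contribution: $80.83
Garnishment: $1,522.34 × 0.045 = $68.51
Total deductions = $108.54 + $28.28 + $106.56 + $7.61 + $80.83 + $68.51 = $400.33
Net pay = $1,522.34 − $400.33 = $1,122.01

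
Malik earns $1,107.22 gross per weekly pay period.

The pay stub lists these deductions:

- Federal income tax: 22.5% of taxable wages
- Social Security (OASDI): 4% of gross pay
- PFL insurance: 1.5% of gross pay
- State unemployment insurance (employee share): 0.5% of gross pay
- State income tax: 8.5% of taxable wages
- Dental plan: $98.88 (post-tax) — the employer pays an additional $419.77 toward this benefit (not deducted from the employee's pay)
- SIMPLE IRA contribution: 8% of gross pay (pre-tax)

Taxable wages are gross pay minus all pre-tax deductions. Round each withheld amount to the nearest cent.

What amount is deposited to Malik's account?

SIMPLE IRA contribution: $1,107.22 × 0.08 = $88.58
Taxable wages = $1,107.22 − $88.58 = $1,018.64
State income tax: $1,018.64 × 0.085 = $86.58
Federal income tax: $1,018.64 × 0.225 = $229.19
Social Security (OASDI): $1,107.22 × 0.04 = $44.29
State unemployment insurance (employee share): $1,107.22 × 0.005 = $5.54
PFL insurance: $1,107.22 × 0.015 = $16.61
Dental plan: $98.88
(Employer's $419.77 toward dental plan is not withheld from the employee.)
Total deductions = $88.58 + $86.58 + $229.19 + $44.29 + $5.54 + $16.61 + $98.88 = $569.67
Net pay = $1,107.22 − $569.67 = $537.55

$537.55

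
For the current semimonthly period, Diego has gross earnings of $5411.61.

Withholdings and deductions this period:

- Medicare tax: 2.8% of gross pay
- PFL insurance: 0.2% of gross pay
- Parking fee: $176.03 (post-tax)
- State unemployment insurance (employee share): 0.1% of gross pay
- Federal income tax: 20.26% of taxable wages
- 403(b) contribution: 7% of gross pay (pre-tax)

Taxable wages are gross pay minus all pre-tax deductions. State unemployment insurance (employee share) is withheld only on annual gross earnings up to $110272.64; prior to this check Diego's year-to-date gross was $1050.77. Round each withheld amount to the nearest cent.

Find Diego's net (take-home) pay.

$3669.36

403(b) contribution: $5411.61 × 0.07 = $378.81
Taxable wages = $5411.61 − $378.81 = $5032.80
Federal income tax: $5032.80 × 0.2026 = $1019.65
PFL insurance: $5411.61 × 0.002 = $10.82
State unemployment insurance (employee share): cap not yet reached, full $5411.61 is subject → $5411.61 × 0.001 = $5.41
Medicare tax: $5411.61 × 0.028 = $151.53
Parking fee: $176.03
Total deductions = $378.81 + $1019.65 + $10.82 + $5.41 + $151.53 + $176.03 = $1742.25
Net pay = $5411.61 − $1742.25 = $3669.36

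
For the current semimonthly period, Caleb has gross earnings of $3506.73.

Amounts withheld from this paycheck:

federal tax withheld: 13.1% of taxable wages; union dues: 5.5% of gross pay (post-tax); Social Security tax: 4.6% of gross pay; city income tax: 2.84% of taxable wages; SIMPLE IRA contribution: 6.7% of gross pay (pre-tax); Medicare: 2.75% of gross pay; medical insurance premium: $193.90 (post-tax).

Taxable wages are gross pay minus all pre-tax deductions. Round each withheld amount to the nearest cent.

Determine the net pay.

$2105.74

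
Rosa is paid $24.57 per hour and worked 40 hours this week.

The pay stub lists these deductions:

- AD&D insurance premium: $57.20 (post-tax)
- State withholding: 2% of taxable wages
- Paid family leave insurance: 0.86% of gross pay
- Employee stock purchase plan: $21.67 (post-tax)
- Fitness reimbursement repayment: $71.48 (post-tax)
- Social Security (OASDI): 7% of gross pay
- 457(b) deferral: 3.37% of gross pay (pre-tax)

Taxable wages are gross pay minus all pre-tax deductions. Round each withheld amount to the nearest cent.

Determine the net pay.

$703.09

Gross pay: 40 × $24.57 = $982.80
457(b) deferral: $982.80 × 0.0337 = $33.12
Taxable wages = $982.80 − $33.12 = $949.68
State withholding: $949.68 × 0.02 = $18.99
Social Security (OASDI): $982.80 × 0.07 = $68.80
Paid family leave insurance: $982.80 × 0.0086 = $8.45
Employee stock purchase plan: $21.67
Fitness reimbursement repayment: $71.48
AD&D insurance premium: $57.20
Total deductions = $33.12 + $18.99 + $68.80 + $8.45 + $21.67 + $71.48 + $57.20 = $279.71
Net pay = $982.80 − $279.71 = $703.09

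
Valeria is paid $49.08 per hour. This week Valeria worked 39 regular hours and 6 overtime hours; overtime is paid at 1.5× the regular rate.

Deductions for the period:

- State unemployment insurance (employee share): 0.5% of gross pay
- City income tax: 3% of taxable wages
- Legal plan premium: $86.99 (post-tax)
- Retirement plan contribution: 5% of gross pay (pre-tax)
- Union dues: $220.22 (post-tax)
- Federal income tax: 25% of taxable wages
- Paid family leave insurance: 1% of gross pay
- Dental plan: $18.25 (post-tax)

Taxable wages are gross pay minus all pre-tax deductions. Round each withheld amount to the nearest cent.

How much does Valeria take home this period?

Regular pay: 39 × $49.08 = $1,914.12
Overtime pay: 6 × $49.08 × 1.5 = $441.72
Gross pay = $1,914.12 + $441.72 = $2,355.84
Retirement plan contribution: $2,355.84 × 0.05 = $117.79
Taxable wages = $2,355.84 − $117.79 = $2,238.05
City income tax: $2,238.05 × 0.03 = $67.14
Federal income tax: $2,238.05 × 0.25 = $559.51
Paid family leave insurance: $2,355.84 × 0.01 = $23.56
State unemployment insurance (employee share): $2,355.84 × 0.005 = $11.78
Legal plan premium: $86.99
Union dues: $220.22
Dental plan: $18.25
Total deductions = $117.79 + $67.14 + $559.51 + $23.56 + $11.78 + $86.99 + $220.22 + $18.25 = $1,105.24
Net pay = $2,355.84 − $1,105.24 = $1,250.60

$1,250.60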